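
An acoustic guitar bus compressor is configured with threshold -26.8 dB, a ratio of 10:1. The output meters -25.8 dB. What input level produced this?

-16.8 dB

The compressed level sits -25.8 − (-26.8) = 1 dB over threshold.
Before 10:1 compression the overshoot was 1 × 10 = 10 dB, so input = -26.8 + 10 = -16.8 dB.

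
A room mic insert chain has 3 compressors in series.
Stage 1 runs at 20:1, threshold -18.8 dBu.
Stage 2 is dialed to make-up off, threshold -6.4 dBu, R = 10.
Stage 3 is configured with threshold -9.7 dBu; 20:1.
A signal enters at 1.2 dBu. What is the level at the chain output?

-17.8 dBu

Stage 1: 1.2 dBu is 20 dB over -18.8 dBu; at 20:1 that becomes 1 dB over, giving -17.8 dBu.
Stage 2: -17.8 dBu is at or below the -6.4 dBu threshold — no compression; output -17.8 dBu.
Stage 3: -17.8 dBu is at or below the -9.7 dBu threshold — no compression; output -17.8 dBu.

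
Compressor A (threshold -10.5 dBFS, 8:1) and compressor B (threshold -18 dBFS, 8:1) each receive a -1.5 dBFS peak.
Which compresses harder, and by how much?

B, by 6.5625 dB

A: GR = 9 − 9/8 = 7.875 dB.
B: GR = 16.5 − 16.5/8 = 14.4375 dB.
Difference: 6.5625 dB in favour of B.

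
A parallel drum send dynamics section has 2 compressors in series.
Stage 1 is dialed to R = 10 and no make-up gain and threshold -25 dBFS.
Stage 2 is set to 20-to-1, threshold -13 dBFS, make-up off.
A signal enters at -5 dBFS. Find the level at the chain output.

-23 dBFS

Stage 1: 20 dB above -25 dBFS, reduced 10:1 to 2 dB above → -23 dBFS.
Stage 2: -23 dBFS ≤ -13 dBFS, so stage 2 doesn't engage; output -23 dBFS.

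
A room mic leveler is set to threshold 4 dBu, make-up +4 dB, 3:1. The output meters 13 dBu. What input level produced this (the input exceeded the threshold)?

Remove make-up: 13 − 4 = 9 dBu.
Post-compression overshoot = 9 − 4 = 5 dB.
Before 3:1 compression the overshoot was 5 × 3 = 15 dB, so input = 4 + 15 = 19 dBu.

19 dBu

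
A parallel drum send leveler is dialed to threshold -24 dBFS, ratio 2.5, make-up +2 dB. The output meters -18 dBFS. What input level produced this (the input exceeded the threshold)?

-14 dBFS

Remove make-up: -18 − 2 = -20 dBFS.
Post-compression overshoot = -20 − (-24) = 4 dB.
Undo the ratio: input overshoot = 4 × 2.5 = 10 dB, giving input = -14 dBFS.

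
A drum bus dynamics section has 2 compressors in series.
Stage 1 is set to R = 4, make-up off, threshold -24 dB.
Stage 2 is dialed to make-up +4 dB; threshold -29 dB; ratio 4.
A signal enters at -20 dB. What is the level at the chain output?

Stage 1: 4 dB above -24 dB, reduced 4:1 to 1 dB above → -23 dB.
Stage 2: overshoot 6 dB → 6/4 = 1.5 dB → -27.5 dB; +4 dB make-up → -23.5 dB.

-23.5 dB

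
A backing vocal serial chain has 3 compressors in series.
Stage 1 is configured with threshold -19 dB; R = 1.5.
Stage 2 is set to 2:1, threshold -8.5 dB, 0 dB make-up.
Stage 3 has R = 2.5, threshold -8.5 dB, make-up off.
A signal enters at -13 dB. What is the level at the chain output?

Stage 1: -13 dB is 6 dB over -19 dB; at 1.5:1 that becomes 4 dB over, giving -15 dB.
Stage 2: -15 dB is at or below the -8.5 dB threshold — no compression; output -15 dB.
Stage 3: -15 dB ≤ -8.5 dB, so stage 3 doesn't engage; output -15 dB.

-15 dB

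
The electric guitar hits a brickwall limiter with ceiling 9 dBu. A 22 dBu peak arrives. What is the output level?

At ∞:1, everything above 9 dBu is held at the ceiling.

9 dBu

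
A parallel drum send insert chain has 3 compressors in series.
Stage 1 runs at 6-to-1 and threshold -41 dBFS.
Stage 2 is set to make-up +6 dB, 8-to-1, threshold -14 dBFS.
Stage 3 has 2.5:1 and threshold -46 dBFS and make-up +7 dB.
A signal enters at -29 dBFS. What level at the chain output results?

-33.8 dBFS

Stage 1: 12 dB above -41 dBFS, reduced 6:1 to 2 dB above → -39 dBFS.
Stage 2: below threshold (-39 ≤ -14); passes unchanged; make-up brings it to -33 dBFS.
Stage 3: 13 dB above -46 dBFS, reduced 2.5:1 to 5.2 dB above → -40.8 dBFS; +7 dB make-up → -33.8 dBFS.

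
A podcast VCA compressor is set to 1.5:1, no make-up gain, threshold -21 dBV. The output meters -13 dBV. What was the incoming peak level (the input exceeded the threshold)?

-9 dBV

That's 8 dB above the -21 dBV threshold.
Input overshoot = R × output overshoot = 12 dB → input = -21 + 12 = -9 dBV.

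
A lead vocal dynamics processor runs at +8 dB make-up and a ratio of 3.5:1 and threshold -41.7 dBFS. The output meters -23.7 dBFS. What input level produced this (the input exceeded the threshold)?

-6.7 dBFS

Remove make-up: -23.7 − 8 = -31.7 dBFS.
That's 10 dB above the -41.7 dBFS threshold.
Input overshoot = R × output overshoot = 35 dB → input = -41.7 + 35 = -6.7 dBFS.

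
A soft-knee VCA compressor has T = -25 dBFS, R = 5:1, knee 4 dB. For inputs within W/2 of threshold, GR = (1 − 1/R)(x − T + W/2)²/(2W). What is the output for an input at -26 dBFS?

x − T + W/2 = -26 − (-25) + 2 = 1.
GR = (1 − 1/5) × 1² / 8 = 0.8 × 1 / 8 = 0.1 dB.
Output = -26 − 0.1 = -26.1 dBFS.

-26.1 dBFS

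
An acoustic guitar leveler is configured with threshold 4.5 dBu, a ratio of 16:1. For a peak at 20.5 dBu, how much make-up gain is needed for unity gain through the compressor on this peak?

15 dB

Overshoot 16 dB → 16/16 = 1 dB after compression, so the compressed level is 4.5 + 1 = 5.5 dBu.
Make-up = target − compressed = 20.5 − 5.5 = 15 dB.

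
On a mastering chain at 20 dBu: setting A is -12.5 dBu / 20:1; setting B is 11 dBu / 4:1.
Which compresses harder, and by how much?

A, by 24.125 dB

A: GR = 32.5 − 32.5/20 = 30.875 dB.
B: GR = 9 − 9/4 = 6.75 dB.
A applies 24.125 dB more gain reduction.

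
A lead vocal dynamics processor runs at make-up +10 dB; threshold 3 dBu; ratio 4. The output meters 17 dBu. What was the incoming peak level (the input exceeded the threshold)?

Before make-up, the level was 17 − 10 = 7 dBu.
Post-compression overshoot = 7 − 3 = 4 dB.
Before 4:1 compression the overshoot was 4 × 4 = 16 dB, so input = 3 + 16 = 19 dBu.

19 dBu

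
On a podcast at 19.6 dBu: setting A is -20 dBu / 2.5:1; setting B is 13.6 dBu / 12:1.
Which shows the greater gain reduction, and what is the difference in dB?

A: GR = 39.6 − 39.6/2.5 = 23.76 dB.
B: GR = 6 − 6/12 = 5.5 dB.
A reduces 18.26 dB more.

A, by 18.26 dB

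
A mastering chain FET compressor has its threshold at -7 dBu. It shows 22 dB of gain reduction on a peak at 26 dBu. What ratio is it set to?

Input overshoot = 26 − (-7) = 33 dB.
Output overshoot = 33 − 22 = 11 dB.
Ratio = input overshoot / output overshoot = 33 / 11 = 3.

3:1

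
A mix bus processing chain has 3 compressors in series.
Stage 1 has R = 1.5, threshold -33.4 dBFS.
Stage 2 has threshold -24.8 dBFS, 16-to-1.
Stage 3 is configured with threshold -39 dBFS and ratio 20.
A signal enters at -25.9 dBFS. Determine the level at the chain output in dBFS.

Stage 1: -25.9 dBFS is 7.5 dB over -33.4 dBFS; at 1.5:1 that becomes 5 dB over, giving -28.4 dBFS.
Stage 2: below threshold (-28.4 ≤ -24.8); passes unchanged; output -28.4 dBFS.
Stage 3: -28.4 dBFS is 10.6 dB over -39 dBFS; at 20:1 that becomes 0.53 dB over, giving -38.47 dBFS.

-38.47 dBFS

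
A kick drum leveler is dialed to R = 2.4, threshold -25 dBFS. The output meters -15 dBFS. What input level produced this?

The compressed level sits -15 − (-25) = 10 dB over threshold.
Input overshoot = R × output overshoot = 24 dB → input = -25 + 24 = -1 dBFS.

-1 dBFS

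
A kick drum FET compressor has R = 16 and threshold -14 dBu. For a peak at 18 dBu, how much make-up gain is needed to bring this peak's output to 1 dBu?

Overshoot 32 dB → 32/16 = 2 dB after compression, so the compressed level is -14 + 2 = -12 dBu.
Make-up = target − compressed = 1 − (-12) = 13 dB.

13 dB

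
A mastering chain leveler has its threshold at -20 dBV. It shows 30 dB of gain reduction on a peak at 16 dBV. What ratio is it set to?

Input overshoot = 16 − (-20) = 36 dB.
Output overshoot = 36 − 30 = 6 dB.
Ratio = input overshoot / output overshoot = 36 / 6 = 6.

6:1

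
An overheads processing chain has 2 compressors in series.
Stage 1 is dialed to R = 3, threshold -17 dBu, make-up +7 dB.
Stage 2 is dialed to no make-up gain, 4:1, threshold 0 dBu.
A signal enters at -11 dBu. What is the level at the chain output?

-8 dBu

Stage 1: 6 dB above -17 dBu, reduced 3:1 to 2 dB above → -15 dBu; +7 dB make-up → -8 dBu.
Stage 2: -8 dBu is at or below the 0 dBu threshold — no compression; output -8 dBu.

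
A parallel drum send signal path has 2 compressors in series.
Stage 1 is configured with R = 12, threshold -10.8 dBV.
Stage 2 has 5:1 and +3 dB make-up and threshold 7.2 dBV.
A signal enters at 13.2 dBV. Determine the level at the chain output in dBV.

Stage 1: overshoot 24 dB → 24/12 = 2 dB → -8.8 dBV.
Stage 2: -8.8 dBV ≤ 7.2 dBV, so stage 2 doesn't engage; make-up brings it to -5.8 dBV.

-5.8 dBV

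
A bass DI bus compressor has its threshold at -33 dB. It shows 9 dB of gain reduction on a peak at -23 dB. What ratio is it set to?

10:1

Input overshoot = -23 − (-33) = 10 dB.
Output overshoot = 10 − 9 = 1 dB.
Ratio = input overshoot / output overshoot = 10 / 1 = 10.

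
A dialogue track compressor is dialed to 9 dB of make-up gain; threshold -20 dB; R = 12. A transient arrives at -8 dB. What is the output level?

-10 dB

-8 dB sits 12 dB over threshold.
12:1 compression reduces that to 12/12 = 1 dB over.
Output = -20 + 1 = -19 dB; make-up adds 9 dB, giving -10 dB.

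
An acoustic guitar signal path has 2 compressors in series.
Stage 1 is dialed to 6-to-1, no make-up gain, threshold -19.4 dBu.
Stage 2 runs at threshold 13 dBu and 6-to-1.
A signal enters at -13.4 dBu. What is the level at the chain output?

-18.4 dBu

Stage 1: 6 dB above -19.4 dBu, reduced 6:1 to 1 dB above → -18.4 dBu.
Stage 2: below threshold (-18.4 ≤ 13); passes unchanged; output -18.4 dBu.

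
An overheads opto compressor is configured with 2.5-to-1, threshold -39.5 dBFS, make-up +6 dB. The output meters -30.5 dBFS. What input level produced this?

-32 dBFS

Stripping the +6 dB make-up gives -36.5 dBFS at the gain stage.
That's 3 dB above the -39.5 dBFS threshold.
Input overshoot = R × output overshoot = 7.5 dB → input = -39.5 + 7.5 = -32 dBFS.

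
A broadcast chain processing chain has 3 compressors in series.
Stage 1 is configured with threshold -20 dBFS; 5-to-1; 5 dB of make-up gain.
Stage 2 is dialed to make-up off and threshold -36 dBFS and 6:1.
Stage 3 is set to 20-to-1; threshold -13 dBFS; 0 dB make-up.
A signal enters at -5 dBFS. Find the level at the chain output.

Stage 1: overshoot 15 dB → 15/5 = 3 dB → -17 dBFS; +5 dB make-up → -12 dBFS.
Stage 2: overshoot 24 dB → 24/6 = 4 dB → -32 dBFS.
Stage 3: -32 dBFS ≤ -13 dBFS, so stage 3 doesn't engage; output -32 dBFS.

-32 dBFS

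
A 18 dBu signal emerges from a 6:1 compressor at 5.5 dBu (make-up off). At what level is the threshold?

3 dBu

Input is 15 dB above T (since output overshoot × R = input overshoot: (5.5 − T)·6 = 18 − T gives T = 3 dBu).
Check: 3 + (18 − 3)/6 = 3 + 2.5 = 5.5 dBu. ✓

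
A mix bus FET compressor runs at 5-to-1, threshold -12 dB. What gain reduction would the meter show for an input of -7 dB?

4 dB

The signal is 5 dB above threshold.
After 5:1 compression the overshoot becomes 5/5 = 1 dB.
Gain reduction = 5 − 1 = 4 dB.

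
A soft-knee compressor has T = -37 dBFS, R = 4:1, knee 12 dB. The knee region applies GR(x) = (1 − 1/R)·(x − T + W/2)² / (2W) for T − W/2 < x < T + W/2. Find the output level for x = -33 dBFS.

-36.125 dBFS

x − T + W/2 = -33 − (-37) + 6 = 10.
GR = (1 − 1/4) × 10² / 24 = 0.75 × 100 / 24 = 3.125 dB.
Output = -33 − 3.125 = -36.125 dBFS.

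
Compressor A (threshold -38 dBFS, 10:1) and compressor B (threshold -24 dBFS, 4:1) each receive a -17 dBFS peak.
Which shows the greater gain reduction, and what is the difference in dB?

A, by 13.65 dB

A: 21 dB over, compressed to 2.1 dB over, so 18.9 dB of GR.
B: 7 dB over, compressed to 1.75 dB over, so 5.25 dB of GR.
Difference: 13.65 dB in favour of A.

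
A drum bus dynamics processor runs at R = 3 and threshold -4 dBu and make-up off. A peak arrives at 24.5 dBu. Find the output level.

Overshoot: 24.5 − (-4) = 28.5 dB.
3:1 compression reduces that to 28.5/3 = 9.5 dB over.
Output = -4 + 9.5 = 5.5 dBu.

5.5 dBu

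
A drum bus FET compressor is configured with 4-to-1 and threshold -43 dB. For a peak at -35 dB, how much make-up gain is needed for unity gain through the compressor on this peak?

The peak compresses to -43 + 8/4 = -41 dB.
To reach -35 dB requires -35 − (-41) = 6 dB of make-up.

6 dB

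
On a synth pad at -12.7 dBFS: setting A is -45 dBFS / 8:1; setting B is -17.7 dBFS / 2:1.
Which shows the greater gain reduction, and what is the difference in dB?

A: overshoot 32.3 dB → output overshoot 4.0375 dB → GR 28.2625 dB.
B: overshoot 5 dB → output overshoot 2.5 dB → GR 2.5 dB.
A applies 25.7625 dB more gain reduction.

A, by 25.7625 dB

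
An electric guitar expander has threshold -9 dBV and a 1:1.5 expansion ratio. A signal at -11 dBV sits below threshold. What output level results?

-12 dBV

The input is 2 dB below the -9 dBV threshold.
A 1:1.5 expander multiplies undershoot by 1.5: 2 × 1.5 = 3 dB below threshold.
Output = -9 − 3 = -12 dBV.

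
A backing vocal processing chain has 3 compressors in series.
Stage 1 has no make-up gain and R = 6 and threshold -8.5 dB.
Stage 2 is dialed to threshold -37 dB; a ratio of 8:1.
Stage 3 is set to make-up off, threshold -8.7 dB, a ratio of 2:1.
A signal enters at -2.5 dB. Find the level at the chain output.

-33.3125 dB

Stage 1: overshoot 6 dB → 6/6 = 1 dB → -7.5 dB.
Stage 2: 29.5 dB above -37 dB, reduced 8:1 to 3.6875 dB above → -33.3125 dB.
Stage 3: -33.3125 dB ≤ -8.7 dB, so stage 3 doesn't engage; output -33.3125 dB.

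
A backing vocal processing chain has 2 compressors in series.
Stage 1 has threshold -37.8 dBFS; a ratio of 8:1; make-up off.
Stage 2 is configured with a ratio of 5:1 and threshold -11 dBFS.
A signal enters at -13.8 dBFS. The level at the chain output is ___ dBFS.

-34.8 dBFS

Stage 1: 24 dB above -37.8 dBFS, reduced 8:1 to 3 dB above → -34.8 dBFS.
Stage 2: -34.8 dBFS ≤ -11 dBFS, so stage 2 doesn't engage; output -34.8 dBFS.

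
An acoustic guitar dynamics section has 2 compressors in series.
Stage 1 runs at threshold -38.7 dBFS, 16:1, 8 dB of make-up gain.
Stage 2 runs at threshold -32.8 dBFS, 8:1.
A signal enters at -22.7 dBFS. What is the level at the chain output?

Stage 1: 16 dB above -38.7 dBFS, reduced 16:1 to 1 dB above → -37.7 dBFS; +8 dB make-up → -29.7 dBFS.
Stage 2: 3.1 dB above -32.8 dBFS, reduced 8:1 to 0.3875 dB above → -32.4125 dBFS.

-32.4125 dBFS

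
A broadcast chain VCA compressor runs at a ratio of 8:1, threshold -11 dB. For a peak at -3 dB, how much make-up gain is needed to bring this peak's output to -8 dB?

2 dB

Without make-up, output = threshold + overshoot/8 = -11 + 1 = -10 dB.
Gap to target: 2 dB.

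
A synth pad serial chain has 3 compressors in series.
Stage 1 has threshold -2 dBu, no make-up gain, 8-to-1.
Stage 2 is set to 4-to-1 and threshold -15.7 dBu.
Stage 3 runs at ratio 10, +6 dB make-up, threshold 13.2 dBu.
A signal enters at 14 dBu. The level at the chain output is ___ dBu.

-5.775 dBu

Stage 1: 16 dB above -2 dBu, reduced 8:1 to 2 dB above → 0 dBu.
Stage 2: overshoot 15.7 dB → 15.7/4 = 3.925 dB → -11.775 dBu.
Stage 3: -11.775 dBu ≤ 13.2 dBu, so stage 3 doesn't engage; make-up brings it to -5.775 dBu.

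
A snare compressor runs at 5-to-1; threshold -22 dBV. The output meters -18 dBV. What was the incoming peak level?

-2 dBV

The compressed level sits -18 − (-22) = 4 dB over threshold.
Input overshoot = R × output overshoot = 20 dB → input = -22 + 20 = -2 dBV.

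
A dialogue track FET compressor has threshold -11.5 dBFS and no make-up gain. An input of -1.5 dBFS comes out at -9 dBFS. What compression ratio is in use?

Input overshoot = -1.5 − (-11.5) = 10 dB; output overshoot = -9 − (-11.5) = 2.5 dB.
Ratio = 10 / 2.5 = 4.

4:1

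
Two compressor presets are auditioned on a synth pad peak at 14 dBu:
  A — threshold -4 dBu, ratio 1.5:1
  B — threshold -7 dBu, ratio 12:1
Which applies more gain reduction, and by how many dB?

A: overshoot 18 dB → output overshoot 12 dB → GR 6 dB.
B: overshoot 21 dB → output overshoot 1.75 dB → GR 19.25 dB.
B reduces 13.25 dB more.

B, by 13.25 dB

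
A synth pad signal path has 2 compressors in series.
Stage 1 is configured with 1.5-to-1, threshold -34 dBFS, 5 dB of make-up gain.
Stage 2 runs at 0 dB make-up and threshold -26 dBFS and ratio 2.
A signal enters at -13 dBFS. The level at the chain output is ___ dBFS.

Stage 1: 21 dB above -34 dBFS, reduced 1.5:1 to 14 dB above → -20 dBFS; +5 dB make-up → -15 dBFS.
Stage 2: overshoot 11 dB → 11/2 = 5.5 dB → -20.5 dBFS.

-20.5 dBFS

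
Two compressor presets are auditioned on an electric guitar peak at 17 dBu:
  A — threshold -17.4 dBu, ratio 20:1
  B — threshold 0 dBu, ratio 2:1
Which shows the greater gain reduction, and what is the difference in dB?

A, by 24.18 dB

A: overshoot 34.4 dB → output overshoot 1.72 dB → GR 32.68 dB.
B: overshoot 17 dB → output overshoot 8.5 dB → GR 8.5 dB.
Difference: 24.18 dB in favour of A.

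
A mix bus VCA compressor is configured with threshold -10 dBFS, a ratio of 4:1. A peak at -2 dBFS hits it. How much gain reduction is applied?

6 dB

Overshoot = -2 − (-10) = 8 dB.
At 4:1, output sits 8/4 = 2 dB above threshold.
So the signal is attenuated by 8 − 2 = 6 dB.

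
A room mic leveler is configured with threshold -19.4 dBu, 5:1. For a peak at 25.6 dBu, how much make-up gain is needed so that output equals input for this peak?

36 dB

Overshoot 45 dB → 45/5 = 9 dB after compression, so the compressed level is -19.4 + 9 = -10.4 dBu.
Make-up = target − compressed = 25.6 − (-10.4) = 36 dB.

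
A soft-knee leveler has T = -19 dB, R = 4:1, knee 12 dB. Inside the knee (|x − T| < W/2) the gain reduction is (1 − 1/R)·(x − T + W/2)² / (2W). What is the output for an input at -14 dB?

x − T + W/2 = -14 − (-19) + 6 = 11.
GR = (1 − 1/4) × 11² / 24 = 0.75 × 121 / 24 = 3.78125 dB.
Output = -14 − 3.78125 = -17.78125 dB.

-17.78125 dB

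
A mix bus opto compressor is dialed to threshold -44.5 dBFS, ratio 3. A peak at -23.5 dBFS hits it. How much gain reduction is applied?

14 dB

-23.5 dBFS exceeds the threshold by 21 dB.
A 3:1 ratio leaves 7 dB of that excess.
Gain reduction = 21 − 7 = 14 dB.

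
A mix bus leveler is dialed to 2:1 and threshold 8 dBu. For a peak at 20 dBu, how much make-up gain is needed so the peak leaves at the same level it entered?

6 dB

The peak compresses to 8 + 12/2 = 14 dBu.
To reach 20 dBu requires 20 − 14 = 6 dB of make-up.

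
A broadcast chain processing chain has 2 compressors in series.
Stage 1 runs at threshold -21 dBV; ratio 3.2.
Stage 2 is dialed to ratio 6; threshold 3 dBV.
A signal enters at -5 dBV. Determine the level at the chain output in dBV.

Stage 1: 16 dB above -21 dBV, reduced 3.2:1 to 5 dB above → -16 dBV.
Stage 2: -16 dBV ≤ 3 dBV, so stage 2 doesn't engage; output -16 dBV.

-16 dBV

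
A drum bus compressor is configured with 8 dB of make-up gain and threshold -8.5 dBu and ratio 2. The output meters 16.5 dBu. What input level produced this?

25.5 dBu

Stripping the +8 dB make-up gives 8.5 dBu at the gain stage.
The compressed level sits 8.5 − (-8.5) = 17 dB over threshold.
Undo the ratio: input overshoot = 17 × 2 = 34 dB, giving input = 25.5 dBu.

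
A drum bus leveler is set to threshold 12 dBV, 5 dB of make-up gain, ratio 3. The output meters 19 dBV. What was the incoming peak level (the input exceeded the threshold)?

18 dBV

Remove make-up: 19 − 5 = 14 dBV.
The compressed level sits 14 − 12 = 2 dB over threshold.
Input overshoot = R × output overshoot = 6 dB → input = 12 + 6 = 18 dBV.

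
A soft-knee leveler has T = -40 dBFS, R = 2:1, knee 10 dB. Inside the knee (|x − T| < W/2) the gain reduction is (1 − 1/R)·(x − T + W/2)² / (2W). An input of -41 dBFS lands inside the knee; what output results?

-41.4 dBFS

x − T + W/2 = -41 − (-40) + 5 = 4.
GR = (1 − 1/2) × 4² / 20 = 0.5 × 16 / 20 = 0.4 dB.
Output = -41 − 0.4 = -41.4 dBFS.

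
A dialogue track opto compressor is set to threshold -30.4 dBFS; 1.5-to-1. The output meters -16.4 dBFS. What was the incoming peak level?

That's 14 dB above the -30.4 dBFS threshold.
Before 1.5:1 compression the overshoot was 14 × 1.5 = 21 dB, so input = -30.4 + 21 = -9.4 dBFS.

-9.4 dBFS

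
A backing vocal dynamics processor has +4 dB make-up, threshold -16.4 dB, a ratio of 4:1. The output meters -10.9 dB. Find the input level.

-10.4 dB

Stripping the +4 dB make-up gives -14.9 dB at the gain stage.
The compressed level sits -14.9 − (-16.4) = 1.5 dB over threshold.
Before 4:1 compression the overshoot was 1.5 × 4 = 6 dB, so input = -16.4 + 6 = -10.4 dB.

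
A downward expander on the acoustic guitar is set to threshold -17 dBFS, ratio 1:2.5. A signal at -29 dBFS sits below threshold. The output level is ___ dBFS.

-47 dBFS

Below threshold, a 1:2.5 expander applies gain = (2.5−1)×(T − x) of attenuation.
(2.5−1) × 12 = 18 dB, so output = -29 − 18 = -47 dBFS.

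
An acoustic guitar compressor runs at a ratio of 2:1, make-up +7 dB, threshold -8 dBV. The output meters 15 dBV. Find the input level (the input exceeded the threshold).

Before make-up, the level was 15 − 7 = 8 dBV.
The compressed level sits 8 − (-8) = 16 dB over threshold.
Undo the ratio: input overshoot = 16 × 2 = 32 dB, giving input = 24 dBV.

24 dBV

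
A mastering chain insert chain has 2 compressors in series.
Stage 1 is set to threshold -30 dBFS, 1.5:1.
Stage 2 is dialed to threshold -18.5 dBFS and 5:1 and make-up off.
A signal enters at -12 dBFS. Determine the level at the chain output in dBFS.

Stage 1: -12 dBFS is 18 dB over -30 dBFS; at 1.5:1 that becomes 12 dB over, giving -18 dBFS.
Stage 2: -18 dBFS is 0.5 dB over -18.5 dBFS; at 5:1 that becomes 0.1 dB over, giving -18.4 dBFS.

-18.4 dBFS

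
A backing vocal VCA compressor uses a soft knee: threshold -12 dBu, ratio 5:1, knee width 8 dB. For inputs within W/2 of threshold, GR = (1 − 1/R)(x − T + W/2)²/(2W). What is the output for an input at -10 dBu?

x − T + W/2 = -10 − (-12) + 4 = 6.
GR = (1 − 1/5) × 6² / 16 = 0.8 × 36 / 16 = 1.8 dB.
Output = -10 − 1.8 = -11.8 dBu.

-11.8 dBu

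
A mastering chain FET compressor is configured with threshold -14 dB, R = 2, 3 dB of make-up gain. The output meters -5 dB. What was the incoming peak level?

-2 dB

Stripping the +3 dB make-up gives -8 dB at the gain stage.
That's 6 dB above the -14 dB threshold.
Undo the ratio: input overshoot = 6 × 2 = 12 dB, giving input = -2 dB.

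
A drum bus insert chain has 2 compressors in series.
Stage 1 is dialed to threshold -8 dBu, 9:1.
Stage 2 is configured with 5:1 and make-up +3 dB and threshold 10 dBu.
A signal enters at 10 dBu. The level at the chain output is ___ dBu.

-3 dBu

Stage 1: overshoot 18 dB → 18/9 = 2 dB → -6 dBu.
Stage 2: -6 dBu is at or below the 10 dBu threshold — no compression; make-up brings it to -3 dBu.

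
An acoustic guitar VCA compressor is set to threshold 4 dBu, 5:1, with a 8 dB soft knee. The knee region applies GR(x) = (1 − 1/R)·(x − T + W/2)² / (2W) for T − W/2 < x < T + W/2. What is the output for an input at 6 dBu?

x − T + W/2 = 6 − 4 + 4 = 6.
GR = (1 − 1/5) × 6² / 16 = 0.8 × 36 / 16 = 1.8 dB.
Output = 6 − 1.8 = 4.2 dBu.

4.2 dBu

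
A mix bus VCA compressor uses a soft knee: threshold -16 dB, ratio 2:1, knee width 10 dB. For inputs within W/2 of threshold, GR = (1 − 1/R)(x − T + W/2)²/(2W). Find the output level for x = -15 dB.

x − T + W/2 = -15 − (-16) + 5 = 6.
GR = (1 − 1/2) × 6² / 20 = 0.5 × 36 / 20 = 0.9 dB.
Output = -15 − 0.9 = -15.9 dB.

-15.9 dB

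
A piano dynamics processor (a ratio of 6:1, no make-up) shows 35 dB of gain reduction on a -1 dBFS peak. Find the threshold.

-43 dBFS

Input is 42 dB above T (since output overshoot × R = input overshoot: (-36 − T)·6 = -1 − T gives T = -43 dBFS).
Check: -43 + (-1 − (-43))/6 = -43 + 7 = -36 dBFS. ✓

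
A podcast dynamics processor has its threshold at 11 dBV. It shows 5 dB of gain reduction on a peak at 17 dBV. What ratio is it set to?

6:1

Input overshoot = 17 − 11 = 6 dB.
Output overshoot = 6 − 5 = 1 dB.
Ratio = input overshoot / output overshoot = 6 / 1 = 6.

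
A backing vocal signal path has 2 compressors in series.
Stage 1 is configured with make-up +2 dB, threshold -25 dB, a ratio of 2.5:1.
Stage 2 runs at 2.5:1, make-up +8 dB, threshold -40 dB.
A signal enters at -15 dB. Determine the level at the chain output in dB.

Stage 1: -15 dB is 10 dB over -25 dB; at 2.5:1 that becomes 4 dB over, giving -21 dB; +2 dB make-up → -19 dB.
Stage 2: overshoot 21 dB → 21/2.5 = 8.4 dB → -31.6 dB; +8 dB make-up → -23.6 dB.

-23.6 dB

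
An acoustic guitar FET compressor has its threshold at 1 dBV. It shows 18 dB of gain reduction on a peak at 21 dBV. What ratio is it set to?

Input overshoot = 21 − 1 = 20 dB.
Output overshoot = 20 − 18 = 2 dB.
Ratio = input overshoot / output overshoot = 20 / 2 = 10.

10:1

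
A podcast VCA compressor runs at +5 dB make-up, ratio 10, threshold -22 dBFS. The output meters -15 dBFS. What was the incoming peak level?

-2 dBFS

Remove make-up: -15 − 5 = -20 dBFS.
The compressed level sits -20 − (-22) = 2 dB over threshold.
Before 10:1 compression the overshoot was 2 × 10 = 20 dB, so input = -22 + 20 = -2 dBFS.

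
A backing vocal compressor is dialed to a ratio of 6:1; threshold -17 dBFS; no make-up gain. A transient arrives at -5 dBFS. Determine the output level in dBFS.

Overshoot: -5 − (-17) = 12 dB.
6:1 compression reduces that to 12/6 = 2 dB over.
Output = -17 + 2 = -15 dBFS.

-15 dBFS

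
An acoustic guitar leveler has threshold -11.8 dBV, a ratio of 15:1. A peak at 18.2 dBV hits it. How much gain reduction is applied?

28 dB

Overshoot = 18.2 − (-11.8) = 30 dB.
At 15:1, output sits 30/15 = 2 dB above threshold.
Gain reduction = 30 − 2 = 28 dB.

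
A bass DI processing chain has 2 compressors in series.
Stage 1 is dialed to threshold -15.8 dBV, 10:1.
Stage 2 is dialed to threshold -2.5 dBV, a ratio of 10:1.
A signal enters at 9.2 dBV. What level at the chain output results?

Stage 1: 25 dB above -15.8 dBV, reduced 10:1 to 2.5 dB above → -13.3 dBV.
Stage 2: -13.3 dBV ≤ -2.5 dBV, so stage 2 doesn't engage; output -13.3 dBV.

-13.3 dBV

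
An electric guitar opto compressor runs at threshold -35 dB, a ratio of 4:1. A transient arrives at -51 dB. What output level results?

-51 dB is 16 dB below the -35 dB threshold, so no gain reduction is applied.
Output = input = -51 dB.

-51 dB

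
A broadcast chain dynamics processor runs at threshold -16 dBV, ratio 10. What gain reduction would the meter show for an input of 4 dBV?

Overshoot = 4 − (-16) = 20 dB.
After 10:1 compression the overshoot becomes 20/10 = 2 dB.
Gain reduction = 20 − 2 = 18 dB.

18 dB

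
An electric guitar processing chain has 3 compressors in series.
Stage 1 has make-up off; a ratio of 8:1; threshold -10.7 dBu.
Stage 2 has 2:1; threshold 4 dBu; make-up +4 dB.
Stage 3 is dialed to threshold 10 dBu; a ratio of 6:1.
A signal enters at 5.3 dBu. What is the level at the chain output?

-4.7 dBu

Stage 1: overshoot 16 dB → 16/8 = 2 dB → -8.7 dBu.
Stage 2: -8.7 dBu ≤ 4 dBu, so stage 2 doesn't engage; make-up brings it to -4.7 dBu.
Stage 3: -4.7 dBu ≤ 10 dBu, so stage 3 doesn't engage; output -4.7 dBu.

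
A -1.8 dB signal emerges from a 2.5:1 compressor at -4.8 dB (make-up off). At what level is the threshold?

-6.8 dB

Input is 5 dB above T (since output overshoot × R = input overshoot: (-4.8 − T)·2.5 = -1.8 − T gives T = -6.8 dB).
Check: -6.8 + (-1.8 − (-6.8))/2.5 = -6.8 + 2 = -4.8 dB. ✓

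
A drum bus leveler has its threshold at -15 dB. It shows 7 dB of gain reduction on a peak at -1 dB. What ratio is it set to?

2:1

Input overshoot = -1 − (-15) = 14 dB.
Output overshoot = 14 − 7 = 7 dB.
Ratio = input overshoot / output overshoot = 14 / 7 = 2.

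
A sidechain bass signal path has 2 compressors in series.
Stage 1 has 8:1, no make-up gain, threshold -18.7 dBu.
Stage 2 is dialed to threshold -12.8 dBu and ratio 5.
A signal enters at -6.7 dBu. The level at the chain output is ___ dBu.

Stage 1: -6.7 dBu is 12 dB over -18.7 dBu; at 8:1 that becomes 1.5 dB over, giving -17.2 dBu.
Stage 2: -17.2 dBu is at or below the -12.8 dBu threshold — no compression; output -17.2 dBu.

-17.2 dBu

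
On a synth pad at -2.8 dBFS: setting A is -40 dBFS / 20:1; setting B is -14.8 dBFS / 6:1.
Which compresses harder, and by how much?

A: 37.2 dB over, compressed to 1.86 dB over, so 35.34 dB of GR.
B: 12 dB over, compressed to 2 dB over, so 10 dB of GR.
A applies 25.34 dB more gain reduction.

A, by 25.34 dB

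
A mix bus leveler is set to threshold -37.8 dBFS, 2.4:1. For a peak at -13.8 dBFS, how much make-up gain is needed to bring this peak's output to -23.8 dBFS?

4 dB

Overshoot 24 dB → 24/2.4 = 10 dB after compression, so the compressed level is -37.8 + 10 = -27.8 dBFS.
Make-up = target − compressed = -23.8 − (-27.8) = 4 dB.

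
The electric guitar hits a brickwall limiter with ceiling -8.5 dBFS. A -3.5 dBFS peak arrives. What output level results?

The limiter clamps the peak to its -8.5 dBFS ceiling.

-8.5 dBFS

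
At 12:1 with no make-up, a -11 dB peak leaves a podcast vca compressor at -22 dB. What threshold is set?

-23 dB

Let T be the threshold. Output overshoot = (input overshoot)/R, so -22 − T = (-11 − T)/12.
12·(-22 − T) = -11 − T → 11·T = -264 − (-11) = -253.
T = -253/11 = -23 dB.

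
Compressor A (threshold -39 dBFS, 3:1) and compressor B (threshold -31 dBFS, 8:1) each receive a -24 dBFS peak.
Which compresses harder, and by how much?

A, by 3.875 dB

A: 15 dB over, compressed to 5 dB over, so 10 dB of GR.
B: 7 dB over, compressed to 0.875 dB over, so 6.125 dB of GR.
A reduces 3.875 dB more.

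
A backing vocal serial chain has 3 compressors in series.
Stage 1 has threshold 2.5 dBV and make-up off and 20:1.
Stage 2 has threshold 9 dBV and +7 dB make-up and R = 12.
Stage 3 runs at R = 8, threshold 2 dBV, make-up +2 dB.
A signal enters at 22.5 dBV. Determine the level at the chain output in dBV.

5.0625 dBV

Stage 1: 22.5 dBV is 20 dB over 2.5 dBV; at 20:1 that becomes 1 dB over, giving 3.5 dBV.
Stage 2: 3.5 dBV ≤ 9 dBV, so stage 2 doesn't engage; make-up brings it to 10.5 dBV.
Stage 3: 10.5 dBV is 8.5 dB over 2 dBV; at 8:1 that becomes 1.0625 dB over, giving 3.0625 dBV; +2 dB make-up → 5.0625 dBV.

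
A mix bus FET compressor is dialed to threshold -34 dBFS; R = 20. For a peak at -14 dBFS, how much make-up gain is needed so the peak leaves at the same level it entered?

Overshoot 20 dB → 20/20 = 1 dB after compression, so the compressed level is -34 + 1 = -33 dBFS.
Make-up = target − compressed = -14 − (-33) = 19 dB.

19 dB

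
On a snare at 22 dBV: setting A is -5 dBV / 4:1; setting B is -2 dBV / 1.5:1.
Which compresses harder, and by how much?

A, by 12.25 dB

A: overshoot 27 dB → output overshoot 6.75 dB → GR 20.25 dB.
B: overshoot 24 dB → output overshoot 16 dB → GR 8 dB.
Difference: 12.25 dB in favour of A.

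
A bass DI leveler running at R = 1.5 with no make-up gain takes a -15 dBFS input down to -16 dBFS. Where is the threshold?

-18 dBFS

Input is 3 dB above T (since output overshoot × R = input overshoot: (-16 − T)·1.5 = -15 − T gives T = -18 dBFS).
Check: -18 + (-15 − (-18))/1.5 = -18 + 2 = -16 dBFS. ✓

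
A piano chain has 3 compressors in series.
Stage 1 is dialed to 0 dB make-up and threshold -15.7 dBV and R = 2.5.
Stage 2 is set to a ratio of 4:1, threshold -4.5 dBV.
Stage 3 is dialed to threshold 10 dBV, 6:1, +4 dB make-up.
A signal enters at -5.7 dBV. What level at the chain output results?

-7.7 dBV

Stage 1: 10 dB above -15.7 dBV, reduced 2.5:1 to 4 dB above → -11.7 dBV.
Stage 2: -11.7 dBV ≤ -4.5 dBV, so stage 2 doesn't engage; output -11.7 dBV.
Stage 3: -11.7 dBV is at or below the 10 dBV threshold — no compression; make-up brings it to -7.7 dBV.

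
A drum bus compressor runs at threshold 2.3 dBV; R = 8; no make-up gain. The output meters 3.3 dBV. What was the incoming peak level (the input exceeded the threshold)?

That's 1 dB above the 2.3 dBV threshold.
Input overshoot = R × output overshoot = 8 dB → input = 2.3 + 8 = 10.3 dBV.

10.3 dBV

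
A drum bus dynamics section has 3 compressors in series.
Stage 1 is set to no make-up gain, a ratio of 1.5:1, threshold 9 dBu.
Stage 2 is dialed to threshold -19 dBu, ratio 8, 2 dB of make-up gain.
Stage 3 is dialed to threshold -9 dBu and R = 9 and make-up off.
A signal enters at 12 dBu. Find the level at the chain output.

-13.25 dBu

Stage 1: 12 dBu is 3 dB over 9 dBu; at 1.5:1 that becomes 2 dB over, giving 11 dBu.
Stage 2: 30 dB above -19 dBu, reduced 8:1 to 3.75 dB above → -15.25 dBu; +2 dB make-up → -13.25 dBu.
Stage 3: -13.25 dBu ≤ -9 dBu, so stage 3 doesn't engage; output -13.25 dBu.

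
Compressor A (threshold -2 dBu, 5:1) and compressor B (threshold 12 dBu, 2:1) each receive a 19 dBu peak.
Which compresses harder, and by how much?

A, by 13.3 dB

A: overshoot 21 dB → output overshoot 4.2 dB → GR 16.8 dB.
B: overshoot 7 dB → output overshoot 3.5 dB → GR 3.5 dB.
Difference: 13.3 dB in favour of A.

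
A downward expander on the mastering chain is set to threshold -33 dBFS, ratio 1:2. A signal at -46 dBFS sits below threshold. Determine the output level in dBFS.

-59 dBFS

Undershoot = (-33) − (-46) = 13 dB.
At 1:2, that expands to 26 dB under threshold.
Output = -33 − 26 = -59 dBFS.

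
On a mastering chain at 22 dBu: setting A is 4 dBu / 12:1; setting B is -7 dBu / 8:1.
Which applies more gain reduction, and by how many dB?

B, by 8.875 dB

A: 18 dB over, compressed to 1.5 dB over, so 16.5 dB of GR.
B: 29 dB over, compressed to 3.625 dB over, so 25.375 dB of GR.
B applies 8.875 dB more gain reduction.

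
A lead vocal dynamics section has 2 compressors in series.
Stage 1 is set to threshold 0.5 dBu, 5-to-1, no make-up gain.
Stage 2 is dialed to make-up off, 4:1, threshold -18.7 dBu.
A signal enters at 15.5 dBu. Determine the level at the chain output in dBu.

Stage 1: 15 dB above 0.5 dBu, reduced 5:1 to 3 dB above → 3.5 dBu.
Stage 2: overshoot 22.2 dB → 22.2/4 = 5.55 dB → -13.15 dBu.

-13.15 dBu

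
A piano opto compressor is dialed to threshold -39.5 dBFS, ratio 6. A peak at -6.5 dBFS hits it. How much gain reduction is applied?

27.5 dB

Overshoot = -6.5 − (-39.5) = 33 dB.
A 6:1 ratio leaves 5.5 dB of that excess.
Gain reduction = 33 − 5.5 = 27.5 dB.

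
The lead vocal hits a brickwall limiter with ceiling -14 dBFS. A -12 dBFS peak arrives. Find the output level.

-14 dBFS

The limiter clamps the peak to its -14 dBFS ceiling.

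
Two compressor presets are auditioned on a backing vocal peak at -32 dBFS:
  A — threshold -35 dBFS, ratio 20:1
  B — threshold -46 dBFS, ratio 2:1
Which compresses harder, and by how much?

A: 3 dB over, compressed to 0.15 dB over, so 2.85 dB of GR.
B: 14 dB over, compressed to 7 dB over, so 7 dB of GR.
B reduces 4.15 dB more.

B, by 4.15 dB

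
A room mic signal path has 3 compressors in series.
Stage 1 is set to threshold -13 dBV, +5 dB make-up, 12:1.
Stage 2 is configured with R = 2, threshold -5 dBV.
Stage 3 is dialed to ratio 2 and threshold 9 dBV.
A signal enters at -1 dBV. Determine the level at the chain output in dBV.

Stage 1: -1 dBV is 12 dB over -13 dBV; at 12:1 that becomes 1 dB over, giving -12 dBV; +5 dB make-up → -7 dBV.
Stage 2: -7 dBV ≤ -5 dBV, so stage 2 doesn't engage; output -7 dBV.
Stage 3: below threshold (-7 ≤ 9); passes unchanged; output -7 dBV.

-7 dBV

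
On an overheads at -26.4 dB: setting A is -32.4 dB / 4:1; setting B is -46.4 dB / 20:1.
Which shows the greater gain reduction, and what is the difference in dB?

A: GR = 6 − 6/4 = 4.5 dB.
B: GR = 20 − 20/20 = 19 dB.
Difference: 14.5 dB in favour of B.

B, by 14.5 dB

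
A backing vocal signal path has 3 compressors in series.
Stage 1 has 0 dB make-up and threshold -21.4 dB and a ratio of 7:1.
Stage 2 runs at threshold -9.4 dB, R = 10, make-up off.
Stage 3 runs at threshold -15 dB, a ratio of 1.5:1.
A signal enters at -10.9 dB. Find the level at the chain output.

-19.9 dB

Stage 1: 10.5 dB above -21.4 dB, reduced 7:1 to 1.5 dB above → -19.9 dB.
Stage 2: -19.9 dB is at or below the -9.4 dB threshold — no compression; output -19.9 dB.
Stage 3: -19.9 dB is at or below the -15 dB threshold — no compression; output -19.9 dB.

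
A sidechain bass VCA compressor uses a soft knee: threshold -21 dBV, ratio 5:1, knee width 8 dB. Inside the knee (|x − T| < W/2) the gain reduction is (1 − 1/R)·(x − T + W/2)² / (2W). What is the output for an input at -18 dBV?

x − T + W/2 = -18 − (-21) + 4 = 7.
GR = (1 − 1/5) × 7² / 16 = 0.8 × 49 / 16 = 2.45 dB.
Output = -18 − 2.45 = -20.45 dBV.

-20.45 dBV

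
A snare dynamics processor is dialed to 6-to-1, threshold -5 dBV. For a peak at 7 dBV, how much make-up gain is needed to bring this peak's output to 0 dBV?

Without make-up, output = threshold + overshoot/6 = -5 + 2 = -3 dBV.
Gap to target: 3 dB.

3 dB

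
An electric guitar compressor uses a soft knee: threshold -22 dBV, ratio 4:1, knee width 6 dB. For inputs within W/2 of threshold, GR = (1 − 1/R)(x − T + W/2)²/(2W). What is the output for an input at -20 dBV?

x − T + W/2 = -20 − (-22) + 3 = 5.
GR = (1 − 1/4) × 5² / 12 = 0.75 × 25 / 12 = 1.5625 dB.
Output = -20 − 1.5625 = -21.5625 dBV.

-21.5625 dBV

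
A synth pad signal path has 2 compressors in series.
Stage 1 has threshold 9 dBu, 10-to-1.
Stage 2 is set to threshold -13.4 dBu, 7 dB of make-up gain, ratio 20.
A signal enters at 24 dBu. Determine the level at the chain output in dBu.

-5.205 dBu

Stage 1: 24 dBu is 15 dB over 9 dBu; at 10:1 that becomes 1.5 dB over, giving 10.5 dBu.
Stage 2: overshoot 23.9 dB → 23.9/20 = 1.195 dB → -12.205 dBu; +7 dB make-up → -5.205 dBu.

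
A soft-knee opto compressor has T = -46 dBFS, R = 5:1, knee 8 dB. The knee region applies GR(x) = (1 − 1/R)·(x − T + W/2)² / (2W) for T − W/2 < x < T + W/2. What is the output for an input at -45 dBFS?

-46.25 dBFS

x − T + W/2 = -45 − (-46) + 4 = 5.
GR = (1 − 1/5) × 5² / 16 = 0.8 × 25 / 16 = 1.25 dB.
Output = -45 − 1.25 = -46.25 dBFS.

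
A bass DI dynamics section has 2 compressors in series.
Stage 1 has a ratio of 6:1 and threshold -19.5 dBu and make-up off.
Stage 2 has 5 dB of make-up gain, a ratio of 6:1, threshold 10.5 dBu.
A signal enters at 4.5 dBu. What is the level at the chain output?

-10.5 dBu

Stage 1: 4.5 dBu is 24 dB over -19.5 dBu; at 6:1 that becomes 4 dB over, giving -15.5 dBu.
Stage 2: -15.5 dBu ≤ 10.5 dBu, so stage 2 doesn't engage; make-up brings it to -10.5 dBu.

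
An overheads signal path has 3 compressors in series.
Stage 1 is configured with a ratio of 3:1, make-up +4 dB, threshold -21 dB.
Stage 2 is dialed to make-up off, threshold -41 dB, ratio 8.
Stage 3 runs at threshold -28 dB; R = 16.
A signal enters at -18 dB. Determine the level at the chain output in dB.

Stage 1: overshoot 3 dB → 3/3 = 1 dB → -20 dB; +4 dB make-up → -16 dB.
Stage 2: -16 dB is 25 dB over -41 dB; at 8:1 that becomes 3.125 dB over, giving -37.875 dB.
Stage 3: -37.875 dB ≤ -28 dB, so stage 3 doesn't engage; output -37.875 dB.

-37.875 dB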